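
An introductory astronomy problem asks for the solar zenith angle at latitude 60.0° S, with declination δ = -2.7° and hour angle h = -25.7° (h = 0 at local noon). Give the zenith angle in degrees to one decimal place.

θ_z = 60.6°

cos θ_z = sin φ sin δ + cos φ cos δ cos h = 0.040795 + 0.450038 = 0.490833.
θ_z = arccos(0.490833) = 60.6°.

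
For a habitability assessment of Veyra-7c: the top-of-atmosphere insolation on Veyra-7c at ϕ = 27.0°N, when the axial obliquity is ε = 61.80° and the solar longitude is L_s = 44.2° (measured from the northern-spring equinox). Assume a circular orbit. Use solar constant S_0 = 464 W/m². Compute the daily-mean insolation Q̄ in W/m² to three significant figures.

Q̄ ≈ 177 W/m²

Solar declination: sin δ = sin ε · sin L_s = sin 61.80° × sin 44.2° = 0.61441, so δ = +37.909°.
cos h₀ = −tan(+27.0°) tan(+37.909°) = -0.3968, h₀ = 1.9788 rad.
Bracket: h₀ sin ϕ sin δ + cos ϕ cos δ sin h₀ = 1.9788×0.45399×0.61441 + 0.89101×0.78898×0.91791 = 0.551959 + 0.645281 = 1.197240.
Q̄ = (S_0/π) × [bracket] = (464/π) × 1.197240 = 176.8 W/m².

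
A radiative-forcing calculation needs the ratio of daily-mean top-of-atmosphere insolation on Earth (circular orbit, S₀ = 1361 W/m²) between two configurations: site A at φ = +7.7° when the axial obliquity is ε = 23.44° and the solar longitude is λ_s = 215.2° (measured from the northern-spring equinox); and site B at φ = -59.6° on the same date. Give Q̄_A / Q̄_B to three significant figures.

Q̄_A / Q̄_B ≈ 1.09

— Configuration A (φ=+7.7°):
Solar declination: sin δ = sin ε · sin λ_s = sin 23.44° × sin 215.2° = -0.22930, so δ = -13.256°.
cos H₀ = −tan(+7.7°) tan(-13.256°) = 0.0319, H₀ = 1.5389 rad.
Bracket: H₀ sin φ sin δ + cos φ cos δ sin H₀ = 1.5389×0.13399×-0.22930 + 0.99098×0.97336×0.99949 = -0.047281 + 0.964088 = 0.916807.
Q̄ = (S₀/π) × [bracket] = (1361/π) × 0.916807 = 397.18 W/m².
— Configuration B (φ=-59.6°):
cos H₀ = −tan(-59.6°) tan(-13.256°) = -0.4015, H₀ = 1.9840 rad.
Bracket: H₀ sin φ sin δ + cos φ cos δ sin H₀ = 1.9840×-0.86251×-0.22930 + 0.50603×0.97336×0.91585 = 0.392383 + 0.451101 = 0.843484.
Q̄ = (S₀/π) × [bracket] = (1361/π) × 0.843484 = 365.41 W/m².
Ratio Q̄_A / Q̄_B = 397.18 / 365.41 = 1.087.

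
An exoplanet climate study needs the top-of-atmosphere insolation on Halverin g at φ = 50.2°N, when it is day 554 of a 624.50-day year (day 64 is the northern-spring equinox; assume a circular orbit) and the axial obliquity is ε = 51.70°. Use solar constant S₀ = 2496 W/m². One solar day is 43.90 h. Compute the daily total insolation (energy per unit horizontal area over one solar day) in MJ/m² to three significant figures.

0.00 MJ/m²

Solar longitude: λ_s = 360° × (554 − 64)/624.50 = 282.466°.
sin δ = sin 51.70° × sin 282.466° = -0.76627, so δ = -50.021°.
cos H₀ = −tan(+50.2°) tan(-50.021°) = 1.4314 ≥ 1 ⇒ polar night, H₀ = 0 and Q̄ = 0.
Daily total = Q̄ × 43.90 h × 3600 s/h = 0.00 MJ/m².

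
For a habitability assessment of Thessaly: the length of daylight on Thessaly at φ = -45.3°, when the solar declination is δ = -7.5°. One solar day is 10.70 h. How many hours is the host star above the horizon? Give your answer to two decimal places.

cos H₀ = −tan φ · tan δ = −tan(-45.3°) × tan(-7.500°) = -0.1330, so H₀ = 1.7042 rad = 97.65°.
Daylight = 2H₀/(2π) × 10.70 h = (1.7042/π) × 10.70 = 5.80 h.

5.80 h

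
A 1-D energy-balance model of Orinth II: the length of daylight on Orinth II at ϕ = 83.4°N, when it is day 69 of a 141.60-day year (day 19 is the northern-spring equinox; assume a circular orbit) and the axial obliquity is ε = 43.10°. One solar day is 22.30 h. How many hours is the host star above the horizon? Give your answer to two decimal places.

Solar longitude: L_s = 360° × (69 − 19)/141.60 = 127.119°.
sin δ = sin 43.10° × sin 127.119° = 0.54483, so δ = +33.013°.
Sunrise equation: cos h₀ = −tan ϕ · tan δ = -5.6155 ≤ −1, so the host star never sets (polar day) and h₀ = π.
Daylight = 2h₀/(2π) × 22.30 h = (3.1416/π) × 22.30 = 22.30 h.

22.30 h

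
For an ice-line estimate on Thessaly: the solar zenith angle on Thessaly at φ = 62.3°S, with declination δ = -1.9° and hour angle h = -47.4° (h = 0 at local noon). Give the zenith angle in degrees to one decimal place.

cos θ_z = sin φ sin δ + cos φ cos δ cos h = 0.029355 + 0.314467 = 0.343822.
θ_z = arccos(0.343822) = 69.9°.

θ_z = 69.9°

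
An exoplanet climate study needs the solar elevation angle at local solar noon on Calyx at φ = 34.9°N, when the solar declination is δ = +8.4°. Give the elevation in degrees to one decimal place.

63.5°

At local noon the hour angle is zero, so the zenith angle equals |φ − δ| = |+34.9° − (+8.400°)| = 26.500°.
Elevation = 90° − 26.500° = 63.5°.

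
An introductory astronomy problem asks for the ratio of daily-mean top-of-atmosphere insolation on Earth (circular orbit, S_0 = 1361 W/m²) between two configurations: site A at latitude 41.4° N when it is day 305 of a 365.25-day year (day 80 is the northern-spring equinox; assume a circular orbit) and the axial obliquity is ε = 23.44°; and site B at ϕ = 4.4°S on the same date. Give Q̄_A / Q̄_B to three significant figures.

Q̄_A / Q̄_B ≈ 0.472

— Configuration A (ϕ=+41.4°):
Solar longitude: L_s = 360° × (305 − 80)/365.25 = 221.766°.
sin δ = sin 23.44° × sin 221.766° = -0.26496, so δ = -15.365°.
cos h₀ = −tan(+41.4°) tan(-15.365°) = 0.2423, h₀ = 1.3261 rad.
Bracket: h₀ sin ϕ sin δ + cos ϕ cos δ sin h₀ = 1.3261×0.66131×-0.26496 + 0.75011×0.96426×0.97021 = -0.232360 + 0.701754 = 0.469394.
Q̄ = (S_0/π) × [bracket] = (1361/π) × 0.469394 = 203.35 W/m².
— Configuration B (ϕ=-4.4°):
cos h₀ = −tan(-4.4°) tan(-15.365°) = -0.0211, h₀ = 1.5919 rad.
Bracket: h₀ sin ϕ sin δ + cos ϕ cos δ sin h₀ = 1.5919×-0.07672×-0.26496 + 0.99705×0.96426×0.99978 = 0.032360 + 0.961204 = 0.993564.
Q̄ = (S_0/π) × [bracket] = (1361/π) × 0.993564 = 430.43 W/m².
Ratio Q̄_A / Q̄_B = 203.35 / 430.43 = 0.4724.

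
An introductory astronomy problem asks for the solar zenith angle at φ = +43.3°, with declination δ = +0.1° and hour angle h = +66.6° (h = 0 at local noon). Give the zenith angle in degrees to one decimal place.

θ_z = 73.1°

cos θ_z = sin φ sin δ + cos φ cos δ cos h = 0.001197 + 0.289033 = 0.290230.
θ_z = arccos(0.290230) = 73.1°.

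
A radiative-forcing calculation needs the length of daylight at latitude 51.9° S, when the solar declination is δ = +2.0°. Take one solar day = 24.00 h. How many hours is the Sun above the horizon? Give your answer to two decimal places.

11.66 h

cos h₀ = −tan ϕ · tan δ = −tan(-51.9°) × tan(+2.000°) = 0.0445, so h₀ = 1.5262 rad = 87.45°.
Daylight = 2h₀/(2π) × 24.00 h = (1.5262/π) × 24.00 = 11.66 h.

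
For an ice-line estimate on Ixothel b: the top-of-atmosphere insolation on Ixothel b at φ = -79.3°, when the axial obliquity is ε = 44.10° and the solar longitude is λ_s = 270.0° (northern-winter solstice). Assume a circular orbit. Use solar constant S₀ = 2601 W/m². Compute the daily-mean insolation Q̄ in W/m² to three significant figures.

Solar declination: sin δ = sin ε · sin λ_s = sin 44.10° × sin 270.0° = -0.69591, so δ = -44.100°.
cos H₀ = −tan(-79.3°) tan(-44.100°) = -5.1286 ≤ −1 ⇒ polar day, H₀ = π.
Bracket: H₀ sin φ sin δ + cos φ cos δ sin H₀ = 3.1416×-0.98261×-0.69591 + 0.18567×0.71813×0.00000 = 2.148252 + 0.000000 = 2.148252.
Q̄ = (S₀/π) × [bracket] = (2601/π) × 2.148252 = 1779 W/m².

Q̄ ≈ 1.78e+03 W/m²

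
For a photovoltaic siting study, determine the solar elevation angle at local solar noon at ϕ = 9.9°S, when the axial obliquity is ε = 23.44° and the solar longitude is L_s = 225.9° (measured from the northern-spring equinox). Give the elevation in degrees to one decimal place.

83.3°

Solar declination: sin δ = sin ε · sin L_s = sin 23.44° × sin 225.9° = -0.28566, so δ = -16.598°.
At local noon the hour angle is zero, so the zenith angle equals |ϕ − δ| = |-9.9° − (-16.598°)| = 6.698°.
Elevation = 90° − 6.698° = 83.3°.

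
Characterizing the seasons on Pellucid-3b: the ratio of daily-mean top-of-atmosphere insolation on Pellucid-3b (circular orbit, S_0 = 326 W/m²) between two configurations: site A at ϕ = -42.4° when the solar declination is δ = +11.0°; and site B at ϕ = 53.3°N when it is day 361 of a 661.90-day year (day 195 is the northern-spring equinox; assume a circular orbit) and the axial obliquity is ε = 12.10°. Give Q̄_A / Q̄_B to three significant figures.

Q̄_A / Q̄_B ≈ 0.612

— Configuration A (ϕ=-42.4°):
cos h₀ = −tan(-42.4°) tan(+11.000°) = 0.1775, h₀ = 1.3924 rad.
Bracket: h₀ sin ϕ sin δ + cos ϕ cos δ sin h₀ = 1.3924×-0.67430×0.19081 + 0.73846×0.98163×0.98412 = -0.179151 + 0.713383 = 0.534232.
Q̄ = (S_0/π) × [bracket] = (326/π) × 0.534232 = 55.437 W/m².
— Configuration B (ϕ=+53.3°):
Solar longitude: L_s = 360° × (361 − 195)/661.90 = 90.286°.
sin δ = sin 12.10° × sin 90.286° = 0.20962, so δ = +12.100°.
cos h₀ = −tan(+53.3°) tan(+12.100°) = -0.2876, h₀ = 1.8625 rad.
Bracket: h₀ sin ϕ sin δ + cos ϕ cos δ sin h₀ = 1.8625×0.80178×0.20962 + 0.59763×0.97778×0.95775 = 0.313029 + 0.559662 = 0.872691.
Q̄ = (S_0/π) × [bracket] = (326/π) × 0.872691 = 90.558 W/m².
Ratio Q̄_A / Q̄_B = 55.437 / 90.558 = 0.6122.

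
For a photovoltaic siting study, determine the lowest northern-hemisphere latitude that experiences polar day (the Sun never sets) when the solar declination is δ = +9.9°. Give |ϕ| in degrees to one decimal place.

Polar day requires cos h₀ = −tan ϕ tan δ ≤ −1, i.e. tan ϕ tan δ ≥ 1.
The boundary is |tan ϕ| · |tan δ| = 1, so |ϕ| = 90° − |δ| = 90° − 9.9° = 80.1° in the northern hemisphere.

|ϕ| = 80.1°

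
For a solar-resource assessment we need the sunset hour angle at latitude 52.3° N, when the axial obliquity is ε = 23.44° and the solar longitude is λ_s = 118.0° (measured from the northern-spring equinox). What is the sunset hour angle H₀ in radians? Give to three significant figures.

H₀ = 2.08 rad

Solar declination: sin δ = sin ε · sin λ_s = sin 23.44° × sin 118.0° = 0.35123, so δ = +20.562°.
cos H₀ = −tan φ · tan δ = −tan(+52.3°) × tan(+20.562°) = -0.4854, so H₀ = 2.0776 rad = 119.04°.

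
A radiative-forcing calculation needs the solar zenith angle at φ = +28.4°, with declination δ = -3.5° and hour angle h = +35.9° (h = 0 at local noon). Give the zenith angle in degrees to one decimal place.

cos θ_z = sin φ sin δ + cos φ cos δ cos h = -0.029036 + 0.711223 = 0.682187.
θ_z = arccos(0.682187) = 47.0°.

θ_z = 47.0°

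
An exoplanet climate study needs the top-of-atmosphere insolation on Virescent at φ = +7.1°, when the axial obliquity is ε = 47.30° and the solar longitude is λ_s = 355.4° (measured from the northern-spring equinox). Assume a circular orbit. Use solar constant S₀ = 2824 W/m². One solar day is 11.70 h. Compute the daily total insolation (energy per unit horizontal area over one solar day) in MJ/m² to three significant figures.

37.1 MJ/m²

Solar declination: sin δ = sin ε · sin λ_s = sin 47.30° × sin 355.4° = -0.05894, so δ = -3.379°.
cos H₀ = −tan(+7.1°) tan(-3.379°) = 0.0074, H₀ = 1.5634 rad.
Bracket: H₀ sin φ sin δ + cos φ cos δ sin H₀ = 1.5634×0.12360×-0.05894 + 0.99233×0.99826×0.99997 = -0.011389 + 0.990574 = 0.979185.
Q̄ = (S₀/π) × [bracket] = (2824/π) × 0.979185 = 880.20 W/m².
Daily total = Q̄ × 11.70 h × 3600 s/h = 880.20 × 11.70 × 3600 / 10⁶ = 37.07 MJ/m².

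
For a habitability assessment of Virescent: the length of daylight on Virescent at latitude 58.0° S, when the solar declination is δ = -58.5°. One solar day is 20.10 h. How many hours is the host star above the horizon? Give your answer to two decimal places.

Sunrise equation: cos H₀ = −tan φ · tan δ = -2.6115 ≤ −1, so the host star never sets (polar day) and H₀ = π.
Daylight = 2H₀/(2π) × 20.10 h = (3.1416/π) × 20.10 = 20.10 h.

20.10 h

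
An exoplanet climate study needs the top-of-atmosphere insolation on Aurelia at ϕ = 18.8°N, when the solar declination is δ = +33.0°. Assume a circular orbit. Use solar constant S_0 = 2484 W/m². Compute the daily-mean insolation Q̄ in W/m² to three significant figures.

Q̄ ≈ 861 W/m²

cos h₀ = −tan(+18.8°) tan(+33.000°) = -0.2211, h₀ = 1.7937 rad.
Bracket: h₀ sin ϕ sin δ + cos ϕ cos δ sin h₀ = 1.7937×0.32227×0.54464 + 0.94665×0.83867×0.97526 = 0.314832 + 0.774285 = 1.089117.
Q̄ = (S_0/π) × [bracket] = (2484/π) × 1.089117 = 861.1 W/m².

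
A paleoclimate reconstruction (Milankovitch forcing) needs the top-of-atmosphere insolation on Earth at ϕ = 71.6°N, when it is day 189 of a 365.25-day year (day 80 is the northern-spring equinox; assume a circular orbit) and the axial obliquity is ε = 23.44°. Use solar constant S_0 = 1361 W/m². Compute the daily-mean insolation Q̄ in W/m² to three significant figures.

Q̄ ≈ 490 W/m²

Solar longitude: L_s = 360° × (189 − 80)/365.25 = 107.433°.
sin δ = sin 23.44° × sin 107.433° = 0.37952, so δ = +22.304°.
cos h₀ = −tan(+71.6°) tan(+22.304°) = -1.2331 ≤ −1 ⇒ polar day, h₀ = π.
Bracket: h₀ sin ϕ sin δ + cos ϕ cos δ sin h₀ = 3.1416×0.94888×0.37952 + 0.31565×0.92518×0.00000 = 1.131350 + 0.000000 = 1.131350.
Q̄ = (S_0/π) × [bracket] = (1361/π) × 1.131350 = 490.1 W/m².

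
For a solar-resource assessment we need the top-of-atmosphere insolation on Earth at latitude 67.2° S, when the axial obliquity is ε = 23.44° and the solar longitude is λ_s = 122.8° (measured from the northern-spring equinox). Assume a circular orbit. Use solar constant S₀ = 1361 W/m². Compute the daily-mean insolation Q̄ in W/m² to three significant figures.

Q̄ ≈ 9.26 W/m²

Solar declination: sin δ = sin ε · sin λ_s = sin 23.44° × sin 122.8° = 0.33437, so δ = +19.534°.
cos H₀ = −tan(-67.2°) tan(+19.534°) = 0.8440, H₀ = 0.5661 rad.
Bracket: H₀ sin φ sin δ + cos φ cos δ sin H₀ = 0.5661×-0.92186×0.33437 + 0.38752×0.94244×0.53633 = -0.174496 + 0.195875 = 0.021379.
Q̄ = (S₀/π) × [bracket] = (1361/π) × 0.021379 = 9.262 W/m².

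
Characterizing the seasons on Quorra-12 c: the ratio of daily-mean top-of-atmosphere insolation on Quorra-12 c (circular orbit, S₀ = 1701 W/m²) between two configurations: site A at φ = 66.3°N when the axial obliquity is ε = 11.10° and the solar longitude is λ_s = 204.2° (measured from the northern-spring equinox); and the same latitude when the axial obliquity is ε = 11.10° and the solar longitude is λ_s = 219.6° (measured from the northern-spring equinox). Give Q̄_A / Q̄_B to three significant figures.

Q̄_A / Q̄_B ≈ 1.23

— Configuration A (φ=+66.3°):
Solar declination: sin δ = sin ε · sin λ_s = sin 11.10° × sin 204.2° = -0.07892, so δ = -4.526°.
cos H₀ = −tan(+66.3°) tan(-4.526°) = 0.1803, H₀ = 1.3895 rad.
Bracket: H₀ sin φ sin δ + cos φ cos δ sin H₀ = 1.3895×0.91566×-0.07892 + 0.40195×0.99688×0.98360 = -0.100411 + 0.394125 = 0.293714.
Q̄ = (S₀/π) × [bracket] = (1701/π) × 0.293714 = 159.03 W/m².
— Configuration B (φ=+66.3°):
Solar declination: sin δ = sin ε · sin λ_s = sin 11.10° × sin 219.6° = -0.12272, so δ = -7.049°.
cos H₀ = −tan(+66.3°) tan(-7.049°) = 0.2817, H₀ = 1.2852 rad.
Bracket: H₀ sin φ sin δ + cos φ cos δ sin H₀ = 1.2852×0.91566×-0.12272 + 0.40195×0.99244×0.95951 = -0.144418 + 0.382759 = 0.238341.
Q̄ = (S₀/π) × [bracket] = (1701/π) × 0.238341 = 129.05 W/m².
Ratio Q̄_A / Q̄_B = 159.03 / 129.05 = 1.232.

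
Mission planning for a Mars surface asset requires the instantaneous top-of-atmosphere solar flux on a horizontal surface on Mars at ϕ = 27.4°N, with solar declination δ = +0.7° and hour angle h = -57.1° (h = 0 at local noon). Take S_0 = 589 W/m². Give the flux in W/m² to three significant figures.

cos θ_z = sin ϕ sin δ + cos ϕ cos δ cos h = 0.005622 + 0.482203 = 0.487825.
Flux = S_0 · cos θ_z = 589 × 0.487825 = 287.3 W/m².

287 W/m²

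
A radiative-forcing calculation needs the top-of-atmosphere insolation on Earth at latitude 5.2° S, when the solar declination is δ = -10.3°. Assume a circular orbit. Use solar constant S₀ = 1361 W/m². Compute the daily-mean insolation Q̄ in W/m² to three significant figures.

Q̄ ≈ 436 W/m²

cos H₀ = −tan(-5.2°) tan(-10.300°) = -0.0165, H₀ = 1.5873 rad.
Bracket: H₀ sin φ sin δ + cos φ cos δ sin H₀ = 1.5873×-0.09063×-0.17880 + 0.99588×0.98389×0.99986 = 0.025722 + 0.979699 = 1.005421.
Q̄ = (S₀/π) × [bracket] = (1361/π) × 1.005421 = 435.6 W/m².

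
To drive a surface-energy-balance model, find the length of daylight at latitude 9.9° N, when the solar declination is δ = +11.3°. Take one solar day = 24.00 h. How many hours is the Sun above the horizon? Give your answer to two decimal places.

cos h₀ = −tan ϕ · tan δ = −tan(+9.9°) × tan(+11.300°) = -0.0349, so h₀ = 1.6057 rad = 92.00°.
Daylight = 2h₀/(2π) × 24.00 h = (1.6057/π) × 24.00 = 12.27 h.

12.27 h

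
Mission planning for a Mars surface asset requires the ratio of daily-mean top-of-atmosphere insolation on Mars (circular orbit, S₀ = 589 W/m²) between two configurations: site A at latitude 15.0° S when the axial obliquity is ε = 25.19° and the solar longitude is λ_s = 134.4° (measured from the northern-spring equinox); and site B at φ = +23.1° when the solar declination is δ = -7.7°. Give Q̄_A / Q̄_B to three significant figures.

— Configuration A (φ=-15.0°):
Solar declination: sin δ = sin ε · sin λ_s = sin 25.19° × sin 134.4° = 0.30409, so δ = +17.704°.
cos H₀ = −tan(-15.0°) tan(+17.704°) = 0.0855, H₀ = 1.4852 rad.
Bracket: H₀ sin φ sin δ + cos φ cos δ sin H₀ = 1.4852×-0.25882×0.30409 + 0.96593×0.95264×0.99634 = -0.116892 + 0.916816 = 0.799924.
Q̄ = (S₀/π) × [bracket] = (589/π) × 0.799924 = 149.97 W/m².
— Configuration B (φ=+23.1°):
cos H₀ = −tan(+23.1°) tan(-7.700°) = 0.0577, H₀ = 1.5131 rad.
Bracket: H₀ sin φ sin δ + cos φ cos δ sin H₀ = 1.5131×0.39234×-0.13399 + 0.91982×0.99098×0.99834 = -0.079543 + 0.910010 = 0.830467.
Q̄ = (S₀/π) × [bracket] = (589/π) × 0.830467 = 155.70 W/m².
Ratio Q̄_A / Q̄_B = 149.97 / 155.70 = 0.9632.

Q̄_A / Q̄_B ≈ 0.963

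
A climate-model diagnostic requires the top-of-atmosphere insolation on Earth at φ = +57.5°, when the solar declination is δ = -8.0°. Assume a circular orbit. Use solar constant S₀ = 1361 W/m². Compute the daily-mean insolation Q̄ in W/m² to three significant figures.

Q̄ ≈ 156 W/m²

cos H₀ = −tan(+57.5°) tan(-8.000°) = 0.2206, H₀ = 1.3484 rad.
Bracket: H₀ sin φ sin δ + cos φ cos δ sin H₀ = 1.3484×0.84339×-0.13917 + 0.53730×0.99027×0.97536 = -0.158268 + 0.518962 = 0.360694.
Q̄ = (S₀/π) × [bracket] = (1361/π) × 0.360694 = 156.3 W/m².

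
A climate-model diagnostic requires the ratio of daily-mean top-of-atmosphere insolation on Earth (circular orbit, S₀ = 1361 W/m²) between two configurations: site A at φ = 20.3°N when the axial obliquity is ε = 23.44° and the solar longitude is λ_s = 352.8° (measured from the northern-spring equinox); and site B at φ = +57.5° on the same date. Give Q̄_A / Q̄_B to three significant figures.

— Configuration A (φ=+20.3°):
Solar declination: sin δ = sin ε · sin λ_s = sin 23.44° × sin 352.8° = -0.04986, so δ = -2.858°.
cos H₀ = −tan(+20.3°) tan(-2.858°) = 0.0185, H₀ = 1.5523 rad.
Bracket: H₀ sin φ sin δ + cos φ cos δ sin H₀ = 1.5523×0.34694×-0.04986 + 0.93789×0.99876×0.99983 = -0.026852 + 0.936568 = 0.909716.
Q̄ = (S₀/π) × [bracket] = (1361/π) × 0.909716 = 394.11 W/m².
— Configuration B (φ=+57.5°):
cos H₀ = −tan(+57.5°) tan(-2.858°) = 0.0784, H₀ = 1.4924 rad.
Bracket: H₀ sin φ sin δ + cos φ cos δ sin H₀ = 1.4924×0.84339×-0.04986 + 0.53730×0.99876×0.99693 = -0.062758 + 0.534986 = 0.472228.
Q̄ = (S₀/π) × [bracket] = (1361/π) × 0.472228 = 204.58 W/m².
Ratio Q̄_A / Q̄_B = 394.11 / 204.58 = 1.926.

Q̄_A / Q̄_B ≈ 1.93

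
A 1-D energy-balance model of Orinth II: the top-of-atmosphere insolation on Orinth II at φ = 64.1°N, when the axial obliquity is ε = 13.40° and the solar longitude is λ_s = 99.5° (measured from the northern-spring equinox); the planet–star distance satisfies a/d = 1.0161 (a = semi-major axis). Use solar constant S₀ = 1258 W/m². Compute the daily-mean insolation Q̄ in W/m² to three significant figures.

Q̄ ≈ 330 W/m²

Solar declination: sin δ = sin ε · sin λ_s = sin 13.40° × sin 99.5° = 0.22857, so δ = +13.213°.
cos H₀ = −tan(+64.1°) tan(+13.213°) = -0.4835, H₀ = 2.0755 rad.
Bracket: H₀ sin φ sin δ + cos φ cos δ sin H₀ = 2.0755×0.89956×0.22857 + 0.43680×0.97353×0.87533 = 0.426749 + 0.372223 = 0.798972.
Inverse-square distance factor (a/d)² = 1.0161² = 1.032459.
Q̄ = (S₀/π) × 1.032459 × [bracket] = (1258/π) × 1.032459 × 0.798972 = 330.3 W/m².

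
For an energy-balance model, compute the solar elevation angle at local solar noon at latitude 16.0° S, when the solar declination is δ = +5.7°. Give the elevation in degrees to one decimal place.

68.3°

At local noon the hour angle is zero, so the zenith angle equals |φ − δ| = |-16.0° − (+5.700°)| = 21.700°.
Elevation = 90° − 21.700° = 68.3°.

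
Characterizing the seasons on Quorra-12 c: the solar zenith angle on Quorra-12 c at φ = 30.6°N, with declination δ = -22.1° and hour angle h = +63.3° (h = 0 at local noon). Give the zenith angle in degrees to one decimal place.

θ_z = 80.4°

cos θ_z = sin φ sin δ + cos φ cos δ cos h = -0.191514 + 0.358333 = 0.166819.
θ_z = arccos(0.166819) = 80.4°.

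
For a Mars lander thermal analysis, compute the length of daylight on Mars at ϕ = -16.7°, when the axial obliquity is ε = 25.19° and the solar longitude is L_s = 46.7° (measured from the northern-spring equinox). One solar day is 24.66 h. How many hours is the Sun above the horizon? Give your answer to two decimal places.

11.56 h

Solar declination: sin δ = sin ε · sin L_s = sin 25.19° × sin 46.7° = 0.30976, so δ = +18.045°.
cos h₀ = −tan ϕ · tan δ = −tan(-16.7°) × tan(+18.045°) = 0.0977, so h₀ = 1.4729 rad = 84.39°.
Daylight = 2h₀/(2π) × 24.66 h = (1.4729/π) × 24.66 = 11.56 h.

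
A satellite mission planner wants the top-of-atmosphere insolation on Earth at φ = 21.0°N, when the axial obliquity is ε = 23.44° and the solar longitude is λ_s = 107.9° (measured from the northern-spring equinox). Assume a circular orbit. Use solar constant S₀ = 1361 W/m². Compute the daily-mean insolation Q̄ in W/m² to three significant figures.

Q̄ ≈ 471 W/m²

Solar declination: sin δ = sin ε · sin λ_s = sin 23.44° × sin 107.9° = 0.37853, so δ = +22.243°.
cos H₀ = −tan(+21.0°) tan(+22.243°) = -0.1570, H₀ = 1.7284 rad.
Bracket: H₀ sin φ sin δ + cos φ cos δ sin H₀ = 1.7284×0.35837×0.37853 + 0.93358×0.92559×0.98760 = 0.234464 + 0.853397 = 1.087861.
Q̄ = (S₀/π) × [bracket] = (1361/π) × 1.087861 = 471.3 W/m².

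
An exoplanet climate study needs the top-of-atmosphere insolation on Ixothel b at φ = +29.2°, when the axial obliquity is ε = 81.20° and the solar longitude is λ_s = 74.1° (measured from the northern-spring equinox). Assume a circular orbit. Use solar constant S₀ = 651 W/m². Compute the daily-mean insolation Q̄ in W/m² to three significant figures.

Solar declination: sin δ = sin ε · sin λ_s = sin 81.20° × sin 74.1° = 0.95042, so δ = +71.882°.
cos H₀ = −tan(+29.2°) tan(+71.882°) = -1.7081 ≤ −1 ⇒ polar day, H₀ = π.
Bracket: H₀ sin φ sin δ + cos φ cos δ sin H₀ = 3.1416×0.48786×0.95042 + 0.87292×0.31097×0.00000 = 1.456672 + 0.000000 = 1.456672.
Q̄ = (S₀/π) × [bracket] = (651/π) × 1.456672 = 301.9 W/m².

Q̄ ≈ 302 W/m²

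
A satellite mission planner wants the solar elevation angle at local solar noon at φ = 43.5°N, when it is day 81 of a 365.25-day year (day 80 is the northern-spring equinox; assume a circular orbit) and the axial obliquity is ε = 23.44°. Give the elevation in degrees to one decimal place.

46.9°

Solar longitude: λ_s = 360° × (81 − 80)/365.25 = 0.986°.
sin δ = sin 23.44° × sin 0.986° = 0.00684, so δ = +0.392°.
At local noon the hour angle is zero, so the zenith angle equals |φ − δ| = |+43.5° − (+0.392°)| = 43.108°.
Elevation = 90° − 43.108° = 46.9°.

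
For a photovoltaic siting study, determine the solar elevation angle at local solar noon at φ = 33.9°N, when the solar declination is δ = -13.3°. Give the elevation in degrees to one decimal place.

42.8°

At local noon the hour angle is zero, so the zenith angle equals |φ − δ| = |+33.9° − (-13.300°)| = 47.200°.
Elevation = 90° − 47.200° = 42.8°.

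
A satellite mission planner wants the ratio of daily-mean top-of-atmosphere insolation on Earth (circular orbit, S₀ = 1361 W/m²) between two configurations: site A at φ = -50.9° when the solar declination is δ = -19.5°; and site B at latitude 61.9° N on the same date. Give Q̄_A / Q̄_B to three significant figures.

Q̄_A / Q̄_B ≈ 12.7

— Configuration A (φ=-50.9°):
cos H₀ = −tan(-50.9°) tan(-19.500°) = -0.4357, H₀ = 2.0217 rad.
Bracket: H₀ sin φ sin δ + cos φ cos δ sin H₀ = 2.0217×-0.77605×-0.33381 + 0.63068×0.94264×0.90007 = 0.523728 + 0.535095 = 1.058823.
Q̄ = (S₀/π) × [bracket] = (1361/π) × 1.058823 = 458.70 W/m².
— Configuration B (φ=+61.9°):
cos H₀ = −tan(+61.9°) tan(-19.500°) = 0.6632, H₀ = 0.8457 rad.
Bracket: H₀ sin φ sin δ + cos φ cos δ sin H₀ = 0.8457×0.88213×-0.33381 + 0.47101×0.94264×0.74844 = -0.249028 + 0.332302 = 0.083274.
Q̄ = (S₀/π) × [bracket] = (1361/π) × 0.083274 = 36.076 W/m².
Ratio Q̄_A / Q̄_B = 458.70 / 36.076 = 12.71.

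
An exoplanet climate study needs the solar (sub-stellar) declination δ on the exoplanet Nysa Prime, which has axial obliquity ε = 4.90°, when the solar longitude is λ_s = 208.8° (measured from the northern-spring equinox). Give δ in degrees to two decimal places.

δ = -2.36°

sin δ = sin ε · sin λ_s = sin 4.90° × sin 208.8° = -0.041150.
δ = arcsin(-0.041150) = -2.36°.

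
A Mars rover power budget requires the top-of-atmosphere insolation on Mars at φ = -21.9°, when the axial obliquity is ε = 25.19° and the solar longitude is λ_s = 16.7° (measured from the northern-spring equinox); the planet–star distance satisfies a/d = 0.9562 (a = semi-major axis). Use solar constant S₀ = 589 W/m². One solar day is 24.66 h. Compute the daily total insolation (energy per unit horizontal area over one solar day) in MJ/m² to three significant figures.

12.9 MJ/m²

Solar declination: sin δ = sin ε · sin λ_s = sin 25.19° × sin 16.7° = 0.12231, so δ = +7.025°.
cos H₀ = −tan(-21.9°) tan(+7.025°) = 0.0495, H₀ = 1.5212 rad.
Bracket: H₀ sin φ sin δ + cos φ cos δ sin H₀ = 1.5212×-0.37299×0.12231 + 0.92784×0.99249×0.99877 = -0.069398 + 0.919739 = 0.850341.
Inverse-square distance factor (a/d)² = 0.9562² = 0.914318.
Q̄ = (S₀/π) × 0.914318 × [bracket] = (589/π) × 0.914318 × 0.850341 = 145.77 W/m².
Daily total = Q̄ × 24.66 h × 3600 s/h = 145.77 × 24.66 × 3600 / 10⁶ = 12.94 MJ/m².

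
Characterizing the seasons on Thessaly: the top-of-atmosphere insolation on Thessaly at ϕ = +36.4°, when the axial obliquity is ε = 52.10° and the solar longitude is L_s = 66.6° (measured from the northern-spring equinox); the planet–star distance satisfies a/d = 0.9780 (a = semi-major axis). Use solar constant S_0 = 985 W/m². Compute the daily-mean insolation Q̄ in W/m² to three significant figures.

Q̄ ≈ 422 W/m²

Solar declination: sin δ = sin ε · sin L_s = sin 52.10° × sin 66.6° = 0.72419, so δ = +46.401°.
cos h₀ = −tan(+36.4°) tan(+46.401°) = -0.7742, h₀ = 2.4563 rad.
Bracket: h₀ sin ϕ sin δ + cos ϕ cos δ sin h₀ = 2.4563×0.59342×0.72419 + 0.80489×0.68961×0.63290 = 1.055592 + 0.351298 = 1.406890.
Inverse-square distance factor (a/d)² = 0.9780² = 0.956484.
Q̄ = (S_0/π) × 0.956484 × [bracket] = (985/π) × 0.956484 × 1.406890 = 421.9 W/m².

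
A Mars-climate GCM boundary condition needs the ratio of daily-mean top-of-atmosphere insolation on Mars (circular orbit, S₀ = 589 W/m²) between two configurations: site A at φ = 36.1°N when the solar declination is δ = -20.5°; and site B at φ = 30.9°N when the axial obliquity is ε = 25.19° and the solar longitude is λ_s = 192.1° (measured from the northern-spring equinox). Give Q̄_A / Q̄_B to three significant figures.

— Configuration A (φ=+36.1°):
cos H₀ = −tan(+36.1°) tan(-20.500°) = 0.2726, H₀ = 1.2947 rad.
Bracket: H₀ sin φ sin δ + cos φ cos δ sin H₀ = 1.2947×0.58920×-0.35021 + 0.80799×0.93667×0.96212 = -0.267153 + 0.728152 = 0.460999.
Q̄ = (S₀/π) × [bracket] = (589/π) × 0.460999 = 86.430 W/m².
— Configuration B (φ=+30.9°):
Solar declination: sin δ = sin ε · sin λ_s = sin 25.19° × sin 192.1° = -0.08922, so δ = -5.119°.
cos H₀ = −tan(+30.9°) tan(-5.119°) = 0.0536, H₀ = 1.5172 rad.
Bracket: H₀ sin φ sin δ + cos φ cos δ sin H₀ = 1.5172×0.51354×-0.08922 + 0.85806×0.99601×0.99856 = -0.069515 + 0.853406 = 0.783891.
Q̄ = (S₀/π) × [bracket] = (589/π) × 0.783891 = 146.97 W/m².
Ratio Q̄_A / Q̄_B = 86.430 / 146.97 = 0.5881.

Q̄_A / Q̄_B ≈ 0.588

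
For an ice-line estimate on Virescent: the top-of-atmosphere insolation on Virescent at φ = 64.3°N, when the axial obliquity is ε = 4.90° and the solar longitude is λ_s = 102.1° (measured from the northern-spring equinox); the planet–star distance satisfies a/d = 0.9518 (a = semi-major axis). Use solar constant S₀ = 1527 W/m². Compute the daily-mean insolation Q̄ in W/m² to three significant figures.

Q̄ ≈ 245 W/m²

Solar declination: sin δ = sin ε · sin λ_s = sin 4.90° × sin 102.1° = 0.08352, so δ = +4.791°.
cos H₀ = −tan(+64.3°) tan(+4.791°) = -0.1741, H₀ = 1.7458 rad.
Bracket: H₀ sin φ sin δ + cos φ cos δ sin H₀ = 1.7458×0.90108×0.08352 + 0.43366×0.99651×0.98472 = 0.131386 + 0.425543 = 0.556929.
Inverse-square distance factor (a/d)² = 0.9518² = 0.905923.
Q̄ = (S₀/π) × 0.905923 × [bracket] = (1527/π) × 0.905923 × 0.556929 = 245.2 W/m².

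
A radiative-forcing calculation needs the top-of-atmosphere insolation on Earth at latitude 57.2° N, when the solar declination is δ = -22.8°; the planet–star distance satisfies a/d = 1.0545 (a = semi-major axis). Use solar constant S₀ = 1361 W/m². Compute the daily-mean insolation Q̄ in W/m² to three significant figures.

cos H₀ = −tan(+57.2°) tan(-22.800°) = 0.6523, H₀ = 0.8602 rad.
Bracket: H₀ sin φ sin δ + cos φ cos δ sin H₀ = 0.8602×0.84057×-0.38752 + 0.54171×0.92186×0.75798 = -0.280200 + 0.378521 = 0.098321.
Inverse-square distance factor (a/d)² = 1.0545² = 1.111970.
Q̄ = (S₀/π) × 1.111970 × [bracket] = (1361/π) × 1.111970 × 0.098321 = 47.36 W/m².

Q̄ ≈ 47.4 W/m²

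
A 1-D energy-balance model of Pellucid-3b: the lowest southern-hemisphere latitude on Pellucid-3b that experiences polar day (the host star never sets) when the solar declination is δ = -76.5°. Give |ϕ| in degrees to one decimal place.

|ϕ| = 13.5°

Polar day requires cos h₀ = −tan ϕ tan δ ≤ −1, i.e. tan ϕ tan δ ≥ 1.
The boundary is |tan ϕ| · |tan δ| = 1, so |ϕ| = 90° − |δ| = 90° − 76.5° = 13.5° in the southern hemisphere.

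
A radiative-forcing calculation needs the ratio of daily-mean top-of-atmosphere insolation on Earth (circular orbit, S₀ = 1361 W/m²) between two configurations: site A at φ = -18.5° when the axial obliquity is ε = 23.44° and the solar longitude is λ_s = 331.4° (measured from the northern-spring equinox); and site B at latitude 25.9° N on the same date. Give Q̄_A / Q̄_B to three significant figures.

Q̄_A / Q̄_B ≈ 1.36

— Configuration A (φ=-18.5°):
Solar declination: sin δ = sin ε · sin λ_s = sin 23.44° × sin 331.4° = -0.19042, so δ = -10.977°.
cos H₀ = −tan(-18.5°) tan(-10.977°) = -0.0649, H₀ = 1.6357 rad.
Bracket: H₀ sin φ sin δ + cos φ cos δ sin H₀ = 1.6357×-0.31730×-0.19042 + 0.94832×0.98170×0.99789 = 0.098829 + 0.929001 = 1.027830.
Q̄ = (S₀/π) × [bracket] = (1361/π) × 1.027830 = 445.28 W/m².
— Configuration B (φ=+25.9°):
cos H₀ = −tan(+25.9°) tan(-10.977°) = 0.0942, H₀ = 1.4765 rad.
Bracket: H₀ sin φ sin δ + cos φ cos δ sin H₀ = 1.4765×0.43680×-0.19042 + 0.89956×0.98170×0.99555 = -0.122809 + 0.879168 = 0.756359.
Q̄ = (S₀/π) × [bracket] = (1361/π) × 0.756359 = 327.67 W/m².
Ratio Q̄_A / Q̄_B = 445.28 / 327.67 = 1.359.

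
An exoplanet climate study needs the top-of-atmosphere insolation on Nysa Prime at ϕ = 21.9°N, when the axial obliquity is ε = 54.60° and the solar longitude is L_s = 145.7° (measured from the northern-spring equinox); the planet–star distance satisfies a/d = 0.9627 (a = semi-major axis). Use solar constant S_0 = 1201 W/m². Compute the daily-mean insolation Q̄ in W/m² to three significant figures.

Q̄ ≈ 394 W/m²

Solar declination: sin δ = sin ε · sin L_s = sin 54.60° × sin 145.7° = 0.45935, so δ = +27.345°.
cos h₀ = −tan(+21.9°) tan(+27.345°) = -0.2079, h₀ = 1.7802 rad.
Bracket: h₀ sin ϕ sin δ + cos ϕ cos δ sin h₀ = 1.7802×0.37299×0.45935 + 0.92784×0.88826×0.97815 = 0.305007 + 0.806155 = 1.111162.
Inverse-square distance factor (a/d)² = 0.9627² = 0.926791.
Q̄ = (S_0/π) × 0.926791 × [bracket] = (1201/π) × 0.926791 × 1.111162 = 393.7 W/m².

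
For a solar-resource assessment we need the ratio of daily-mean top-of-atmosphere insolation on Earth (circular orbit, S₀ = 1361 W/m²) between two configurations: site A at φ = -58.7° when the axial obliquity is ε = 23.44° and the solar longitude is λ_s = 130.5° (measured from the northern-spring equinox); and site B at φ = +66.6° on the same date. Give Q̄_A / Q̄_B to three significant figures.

— Configuration A (φ=-58.7°):
Solar declination: sin δ = sin ε · sin λ_s = sin 23.44° × sin 130.5° = 0.30248, so δ = +17.607°.
cos H₀ = −tan(-58.7°) tan(+17.607°) = 0.5219, H₀ = 1.0217 rad.
Bracket: H₀ sin φ sin δ + cos φ cos δ sin H₀ = 1.0217×-0.85446×0.30248 + 0.51952×0.95316×0.85298 = -0.264066 + 0.422383 = 0.158317.
Q̄ = (S₀/π) × [bracket] = (1361/π) × 0.158317 = 68.586 W/m².
— Configuration B (φ=+66.6°):
cos H₀ = −tan(+66.6°) tan(+17.607°) = -0.7333, H₀ = 2.3940 rad.
Bracket: H₀ sin φ sin δ + cos φ cos δ sin H₀ = 2.3940×0.91775×0.30248 + 0.39715×0.95316×0.67986 = 0.664577 + 0.257359 = 0.921936.
Q̄ = (S₀/π) × [bracket] = (1361/π) × 0.921936 = 399.40 W/m².
Ratio Q̄_A / Q̄_B = 68.586 / 399.40 = 0.1717.

Q̄_A / Q̄_B ≈ 0.172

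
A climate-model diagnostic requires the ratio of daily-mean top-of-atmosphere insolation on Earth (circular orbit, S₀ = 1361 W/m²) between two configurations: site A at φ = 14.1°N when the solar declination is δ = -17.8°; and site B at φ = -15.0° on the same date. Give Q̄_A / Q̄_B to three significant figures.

— Configuration A (φ=+14.1°):
cos H₀ = −tan(+14.1°) tan(-17.800°) = 0.0806, H₀ = 1.4901 rad.
Bracket: H₀ sin φ sin δ + cos φ cos δ sin H₀ = 1.4901×0.24362×-0.30570 + 0.96987×0.95213×0.99674 = -0.110975 + 0.920432 = 0.809457.
Q̄ = (S₀/π) × [bracket] = (1361/π) × 0.809457 = 350.67 W/m².
— Configuration B (φ=-15.0°):
cos H₀ = −tan(-15.0°) tan(-17.800°) = -0.0860, H₀ = 1.6569 rad.
Bracket: H₀ sin φ sin δ + cos φ cos δ sin H₀ = 1.6569×-0.25882×-0.30570 + 0.96593×0.95213×0.99629 = 0.131096 + 0.916279 = 1.047375.
Q̄ = (S₀/π) × [bracket] = (1361/π) × 1.047375 = 453.74 W/m².
Ratio Q̄_A / Q̄_B = 350.67 / 453.74 = 0.7728.

Q̄_A / Q̄_B ≈ 0.773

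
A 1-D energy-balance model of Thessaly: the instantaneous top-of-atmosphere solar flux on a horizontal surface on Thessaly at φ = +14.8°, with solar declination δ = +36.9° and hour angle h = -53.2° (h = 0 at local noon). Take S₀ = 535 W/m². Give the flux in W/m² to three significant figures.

330 W/m²

cos θ_z = sin φ sin δ + cos φ cos δ cos h = 0.153375 + 0.463137 = 0.616512.
Flux = S₀ · cos θ_z = 535 × 0.616512 = 329.8 W/m².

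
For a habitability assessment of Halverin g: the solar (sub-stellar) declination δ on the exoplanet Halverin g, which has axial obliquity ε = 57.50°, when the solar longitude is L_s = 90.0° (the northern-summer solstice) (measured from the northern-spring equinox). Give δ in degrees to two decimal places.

δ = +57.50°

sin δ = sin ε · sin L_s = sin 57.50° × sin 90.0° = 0.843391.
δ = arcsin(0.843391) = +57.50°.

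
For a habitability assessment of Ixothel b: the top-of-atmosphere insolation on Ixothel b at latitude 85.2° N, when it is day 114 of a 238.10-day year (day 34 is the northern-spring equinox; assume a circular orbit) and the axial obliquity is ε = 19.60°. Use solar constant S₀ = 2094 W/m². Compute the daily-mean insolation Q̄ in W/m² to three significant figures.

Solar longitude: λ_s = 360° × (114 − 34)/238.10 = 120.958°.
sin δ = sin 19.60° × sin 120.958° = 0.28767, so δ = +16.718°.
cos H₀ = −tan(+85.2°) tan(+16.718°) = -3.5769 ≤ −1 ⇒ polar day, H₀ = π.
Bracket: H₀ sin φ sin δ + cos φ cos δ sin H₀ = 3.1416×0.99649×0.28767 + 0.08368×0.95773×0.00000 = 0.900572 + 0.000000 = 0.900572.
Q̄ = (S₀/π) × [bracket] = (2094/π) × 0.900572 = 600.3 W/m².

Q̄ ≈ 600 W/m²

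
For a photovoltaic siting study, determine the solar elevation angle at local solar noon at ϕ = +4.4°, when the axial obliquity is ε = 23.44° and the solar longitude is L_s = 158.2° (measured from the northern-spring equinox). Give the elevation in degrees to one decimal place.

Solar declination: sin δ = sin ε · sin L_s = sin 23.44° × sin 158.2° = 0.14773, so δ = +8.495°.
At local noon the hour angle is zero, so the zenith angle equals |ϕ − δ| = |+4.4° − (+8.495°)| = 4.095°.
Elevation = 90° − 4.095° = 85.9°.

85.9°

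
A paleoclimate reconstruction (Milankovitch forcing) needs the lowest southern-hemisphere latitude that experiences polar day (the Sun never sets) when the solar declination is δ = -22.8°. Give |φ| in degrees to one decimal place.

|φ| = 67.2°

Polar day requires cos H₀ = −tan φ tan δ ≤ −1, i.e. tan φ tan δ ≥ 1.
The boundary is |tan φ| · |tan δ| = 1, so |φ| = 90° − |δ| = 90° − 22.8° = 67.2° in the southern hemisphere.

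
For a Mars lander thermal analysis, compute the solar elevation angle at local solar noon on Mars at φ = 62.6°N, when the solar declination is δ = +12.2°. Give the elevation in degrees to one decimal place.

At local noon the hour angle is zero, so the zenith angle equals |φ − δ| = |+62.6° − (+12.200°)| = 50.400°.
Elevation = 90° − 50.400° = 39.6°.

39.6°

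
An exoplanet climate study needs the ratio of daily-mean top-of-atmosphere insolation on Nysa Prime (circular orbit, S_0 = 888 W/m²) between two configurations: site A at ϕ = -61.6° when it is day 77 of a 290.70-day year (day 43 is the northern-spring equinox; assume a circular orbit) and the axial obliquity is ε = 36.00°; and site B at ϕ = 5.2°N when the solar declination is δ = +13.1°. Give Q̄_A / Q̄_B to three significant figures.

— Configuration A (ϕ=-61.6°):
Solar longitude: L_s = 360° × (77 − 43)/290.70 = 42.105°.
sin δ = sin 36.00° × sin 42.105° = 0.39411, so δ = +23.210°.
cos h₀ = −tan(-61.6°) tan(+23.210°) = 0.7931, h₀ = 0.6550 rad.
Bracket: h₀ sin ϕ sin δ + cos ϕ cos δ sin h₀ = 0.6550×-0.87965×0.39411 + 0.47562×0.91906×0.60913 = -0.227075 + 0.266265 = 0.039190.
Q̄ = (S_0/π) × [bracket] = (888/π) × 0.039190 = 11.077 W/m².
— Configuration B (ϕ=+5.2°):
cos h₀ = −tan(+5.2°) tan(+13.100°) = -0.0212, h₀ = 1.5920 rad.
Bracket: h₀ sin ϕ sin δ + cos ϕ cos δ sin h₀ = 1.5920×0.09063×0.22665 + 0.99588×0.97398×0.99978 = 0.032702 + 0.969754 = 1.002456.
Q̄ = (S_0/π) × [bracket] = (888/π) × 1.002456 = 283.35 W/m².
Ratio Q̄_A / Q̄_B = 11.077 / 283.35 = 0.03909.

Q̄_A / Q̄_B ≈ 0.0391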